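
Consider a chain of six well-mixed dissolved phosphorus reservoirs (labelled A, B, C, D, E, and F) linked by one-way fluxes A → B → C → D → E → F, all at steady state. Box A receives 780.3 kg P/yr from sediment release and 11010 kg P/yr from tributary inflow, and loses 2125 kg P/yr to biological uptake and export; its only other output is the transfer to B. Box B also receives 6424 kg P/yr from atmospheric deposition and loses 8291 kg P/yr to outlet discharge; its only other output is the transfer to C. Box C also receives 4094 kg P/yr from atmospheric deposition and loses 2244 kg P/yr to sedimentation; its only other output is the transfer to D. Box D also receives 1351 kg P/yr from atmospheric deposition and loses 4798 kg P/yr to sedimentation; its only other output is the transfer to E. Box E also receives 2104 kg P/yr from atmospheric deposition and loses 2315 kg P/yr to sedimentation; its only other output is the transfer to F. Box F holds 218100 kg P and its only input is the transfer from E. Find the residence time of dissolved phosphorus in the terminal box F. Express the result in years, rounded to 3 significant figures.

36.4 yr

Box A: F(A→B) = (780.3 + 11010) − 2125 = 9665.3 kg P/yr.
Box B: F(B→C) = (9665.3 + 6424) − 8291 = 7798.3 kg P/yr.
Box C: F(C→D) = (7798.3 + 4094) − 2244 = 9648.3 kg P/yr.
Box D: F(D→E) = (9648.3 + 1351) − 4798 = 6201.3 kg P/yr.
Box E: F(E→F) = (6201.3 + 2104) − 2315 = 5990.3 kg P/yr.
Box F throughput = its input = 5990.3 kg P/yr; τ = 218100 / 5990.3 = 36.41 yr.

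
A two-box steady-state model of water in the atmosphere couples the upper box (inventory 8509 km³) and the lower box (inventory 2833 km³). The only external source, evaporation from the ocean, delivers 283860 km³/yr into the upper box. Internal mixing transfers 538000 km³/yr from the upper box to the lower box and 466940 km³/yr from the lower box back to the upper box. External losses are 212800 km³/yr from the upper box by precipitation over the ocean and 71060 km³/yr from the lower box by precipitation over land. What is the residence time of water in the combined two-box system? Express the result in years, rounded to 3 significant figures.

0.0400 yr

For the system as a whole, the A↔B exchange is internal and contributes nothing to the throughput; only the external sinks remove mass.
M_total = 8509 + 2833 = 11342 km³.
ΣF_external_out = 212800 + 71060 = 283860 km³/yr.
τ = M_total / ΣF_ext = 11342 / 283860 = 0.03996 yr.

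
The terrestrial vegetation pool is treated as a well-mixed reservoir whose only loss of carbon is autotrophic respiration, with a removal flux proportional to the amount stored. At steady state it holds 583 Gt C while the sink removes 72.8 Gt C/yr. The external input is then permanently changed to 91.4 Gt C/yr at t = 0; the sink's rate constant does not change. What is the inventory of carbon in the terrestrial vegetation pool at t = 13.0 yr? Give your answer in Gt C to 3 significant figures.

703 Gt C

τ = M₀/F₀ = 583/72.8 = 8.008 yr; rate constant k = 1/τ.
New steady state M_∞ = F₁/k = F₁·τ = 91.4 × 8.008 = 731.95 Gt C.
M(t) = M_∞ + (M₀ − M_∞)·e^(−t/τ); t/τ = 13.0/8.008 = 1.623, so e^(−t/τ) = 0.1972.
M(t) = 731.95 − 149.0 × 0.1972 = 702.57 Gt C.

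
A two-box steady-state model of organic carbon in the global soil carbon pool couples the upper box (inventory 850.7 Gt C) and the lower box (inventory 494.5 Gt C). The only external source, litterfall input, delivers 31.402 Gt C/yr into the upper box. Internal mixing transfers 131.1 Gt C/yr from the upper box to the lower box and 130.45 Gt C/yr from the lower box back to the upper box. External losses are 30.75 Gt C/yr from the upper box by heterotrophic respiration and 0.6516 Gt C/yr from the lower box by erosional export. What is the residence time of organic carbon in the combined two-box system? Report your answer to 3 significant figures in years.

Treat the two boxes together as one reservoir: the mixing fluxes between them are internal recycling, so τ = ΣM / Σ(external losses).
M_total = 850.7 + 494.5 = 1345.2 Gt C.
ΣF_external_out = 30.75 + 0.6516 = 31.402 Gt C/yr.
τ = M_total / ΣF_ext = 1345.2 / 31.402 = 42.84 yr.

42.8 yr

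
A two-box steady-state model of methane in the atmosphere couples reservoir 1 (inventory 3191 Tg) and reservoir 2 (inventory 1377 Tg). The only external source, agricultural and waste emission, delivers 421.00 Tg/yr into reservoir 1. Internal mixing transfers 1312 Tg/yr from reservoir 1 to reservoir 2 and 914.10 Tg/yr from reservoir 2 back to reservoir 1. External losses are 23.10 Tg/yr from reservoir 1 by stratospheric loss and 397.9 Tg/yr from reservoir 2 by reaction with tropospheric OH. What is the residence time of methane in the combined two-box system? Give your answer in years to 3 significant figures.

For the system as a whole, the A↔B exchange is internal and contributes nothing to the throughput; only the external sinks remove mass.
M_total = 3191 + 1377 = 4568.0 Tg.
ΣF_external_out = 23.10 + 397.9 = 421.00 Tg/yr.
τ = M_total / ΣF_ext = 4568.0 / 421.00 = 10.85 yr.

10.9 yr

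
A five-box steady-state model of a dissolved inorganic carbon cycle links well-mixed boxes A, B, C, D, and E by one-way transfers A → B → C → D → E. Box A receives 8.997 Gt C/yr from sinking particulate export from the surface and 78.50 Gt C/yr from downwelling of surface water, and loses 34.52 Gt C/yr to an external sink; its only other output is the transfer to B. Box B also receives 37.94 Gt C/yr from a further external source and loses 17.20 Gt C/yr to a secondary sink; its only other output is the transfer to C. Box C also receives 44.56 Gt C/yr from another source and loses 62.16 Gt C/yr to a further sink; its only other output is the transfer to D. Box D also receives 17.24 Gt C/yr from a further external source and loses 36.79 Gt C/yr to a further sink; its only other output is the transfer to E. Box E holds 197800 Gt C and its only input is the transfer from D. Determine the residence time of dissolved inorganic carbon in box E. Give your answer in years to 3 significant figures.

5410 yr

Box A: F(A→B) = (8.997 + 78.50) − 34.52 = 52.977 Gt C/yr.
Box B: F(B→C) = (52.977 + 37.94) − 17.20 = 73.717 Gt C/yr.
Box C: F(C→D) = (73.717 + 44.56) − 62.16 = 56.117 Gt C/yr.
Box D: F(D→E) = (56.117 + 17.24) − 36.79 = 36.567 Gt C/yr.
Box E throughput = its input = 36.567 Gt C/yr; τ = 197800 / 36.567 = 5409 yr.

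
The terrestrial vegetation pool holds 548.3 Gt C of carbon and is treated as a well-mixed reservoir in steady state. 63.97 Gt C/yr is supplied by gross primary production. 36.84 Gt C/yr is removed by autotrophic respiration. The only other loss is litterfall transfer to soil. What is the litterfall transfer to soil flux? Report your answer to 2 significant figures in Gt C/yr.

27 Gt C/yr

At steady state ΣF_in = ΣF_out.
ΣF_in = 63.970 Gt C/yr.
Litterfall transfer to soil flux = ΣF_in − (36.84) = 63.970 − 36.84 = 27.13 Gt C/yr.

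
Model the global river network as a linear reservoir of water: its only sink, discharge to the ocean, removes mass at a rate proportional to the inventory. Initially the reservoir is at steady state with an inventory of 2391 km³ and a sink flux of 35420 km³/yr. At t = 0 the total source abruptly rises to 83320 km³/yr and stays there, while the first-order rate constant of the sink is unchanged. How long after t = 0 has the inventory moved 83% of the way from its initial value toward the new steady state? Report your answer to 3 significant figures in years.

τ = M₀/F₀ = 2391/35420 = 0.06750 yr.
The remaining gap fraction is e^(−t/τ); 83% covered ⇒ e^(−t/τ) = 0.170.
t = −τ ln(0.170) = 0.06750 × 1.772 = 0.1196 yr.

0.120 yr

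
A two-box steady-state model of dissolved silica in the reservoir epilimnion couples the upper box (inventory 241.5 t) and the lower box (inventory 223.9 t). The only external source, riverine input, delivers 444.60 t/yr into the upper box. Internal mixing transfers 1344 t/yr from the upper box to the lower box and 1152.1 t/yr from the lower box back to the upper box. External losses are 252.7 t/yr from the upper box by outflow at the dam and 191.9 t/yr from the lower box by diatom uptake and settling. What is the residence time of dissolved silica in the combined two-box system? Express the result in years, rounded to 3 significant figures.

1.05 yr

For the system as a whole, the A↔B exchange is internal and contributes nothing to the throughput; only the external sinks remove mass.
M_total = 241.5 + 223.9 = 465.40 t.
ΣF_external_out = 252.7 + 191.9 = 444.60 t/yr.
τ = M_total / ΣF_ext = 465.40 / 444.60 = 1.047 yr.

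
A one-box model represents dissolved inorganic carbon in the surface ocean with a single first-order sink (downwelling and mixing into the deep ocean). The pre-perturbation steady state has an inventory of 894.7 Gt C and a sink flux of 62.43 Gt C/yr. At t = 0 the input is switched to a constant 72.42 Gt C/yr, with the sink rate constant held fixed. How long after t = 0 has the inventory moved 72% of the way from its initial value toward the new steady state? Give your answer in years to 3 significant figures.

18.2 yr

τ = M₀/F₀ = 894.7/62.43 = 14.33 yr.
The remaining gap fraction is e^(−t/τ); 72% covered ⇒ e^(−t/τ) = 0.280.
t = −τ ln(0.280) = 14.33 × 1.273 = 18.24 yr.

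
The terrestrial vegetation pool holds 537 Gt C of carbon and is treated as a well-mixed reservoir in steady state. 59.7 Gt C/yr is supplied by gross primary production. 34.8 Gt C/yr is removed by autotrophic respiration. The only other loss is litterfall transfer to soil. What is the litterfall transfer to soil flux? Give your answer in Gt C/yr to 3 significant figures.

At steady state ΣF_in = ΣF_out.
ΣF_in = 59.700 Gt C/yr.
Litterfall transfer to soil flux = ΣF_in − (34.8) = 59.700 − 34.80 = 24.90 Gt C/yr.

24.9 Gt C/yr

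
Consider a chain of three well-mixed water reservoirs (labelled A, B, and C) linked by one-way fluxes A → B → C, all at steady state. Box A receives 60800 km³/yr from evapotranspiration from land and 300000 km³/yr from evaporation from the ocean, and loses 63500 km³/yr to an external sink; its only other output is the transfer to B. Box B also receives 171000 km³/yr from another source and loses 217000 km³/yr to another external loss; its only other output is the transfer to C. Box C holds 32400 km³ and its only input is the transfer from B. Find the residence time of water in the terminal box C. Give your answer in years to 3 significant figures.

Box A: F(A→B) = (60800 + 300000) − 63500 = 297300 km³/yr.
Box B: F(B→C) = (297300 + 171000) − 217000 = 251300 km³/yr.
Box C throughput = its input = 251300 km³/yr; τ = 32400 / 251300 = 0.1289 yr.

0.129 yr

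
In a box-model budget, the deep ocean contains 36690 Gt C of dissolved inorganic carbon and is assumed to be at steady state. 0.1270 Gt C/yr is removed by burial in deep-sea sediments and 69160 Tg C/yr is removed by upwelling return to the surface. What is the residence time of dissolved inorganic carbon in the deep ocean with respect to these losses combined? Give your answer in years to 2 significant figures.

530 yr

Convert the upwelling return to the surface flux: 69160 Tg C/yr = 69.16 Gt C/yr.
Total removal = 0.1270 + 69.16 = 69.287 Gt C/yr.
τ = M / ΣF_out = 36690 / 69.287 = 529.5 yr.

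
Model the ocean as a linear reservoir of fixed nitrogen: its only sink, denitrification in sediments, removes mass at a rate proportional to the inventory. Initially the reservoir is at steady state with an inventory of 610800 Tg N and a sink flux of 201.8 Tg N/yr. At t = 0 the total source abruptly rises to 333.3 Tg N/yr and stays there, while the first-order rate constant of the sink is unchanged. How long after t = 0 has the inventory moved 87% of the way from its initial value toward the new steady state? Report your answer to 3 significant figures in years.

6180 yr

τ = M₀/F₀ = 610800/201.8 = 3027 yr.
The remaining gap fraction is e^(−t/τ); 87% covered ⇒ e^(−t/τ) = 0.130.
t = −τ ln(0.130) = 3027 × 2.040 = 6175 yr.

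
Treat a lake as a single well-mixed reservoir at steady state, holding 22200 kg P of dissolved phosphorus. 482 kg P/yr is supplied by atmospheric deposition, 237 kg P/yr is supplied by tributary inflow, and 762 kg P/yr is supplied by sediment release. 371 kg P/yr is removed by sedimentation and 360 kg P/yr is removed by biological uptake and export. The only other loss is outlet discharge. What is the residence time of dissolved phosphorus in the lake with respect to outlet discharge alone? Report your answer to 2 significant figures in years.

At steady state ΣF_in = ΣF_out.
ΣF_in = 482 + 237 + 762 = 1481.0 kg P/yr.
Outlet discharge flux = ΣF_in − (371 + 360) = 1481.0 − 731.0 = 750.0 kg P/yr.
τ = M / F = 22200 / 750.0 = 29.60 yr.

30 yr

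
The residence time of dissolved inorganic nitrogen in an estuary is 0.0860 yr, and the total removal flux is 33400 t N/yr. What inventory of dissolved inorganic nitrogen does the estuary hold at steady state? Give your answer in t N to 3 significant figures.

2870 t N

τ = M/F ⇒ M = τ × F = 0.0860 × 33400 = 2872 t N.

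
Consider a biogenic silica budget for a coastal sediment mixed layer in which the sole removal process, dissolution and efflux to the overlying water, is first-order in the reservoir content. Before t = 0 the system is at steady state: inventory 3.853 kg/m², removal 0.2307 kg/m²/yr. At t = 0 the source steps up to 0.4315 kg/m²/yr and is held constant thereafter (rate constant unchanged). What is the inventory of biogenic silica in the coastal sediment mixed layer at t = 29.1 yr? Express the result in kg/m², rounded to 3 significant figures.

6.62 kg/m²

The sink rate constant is k = F₀/M₀ = 0.2307/3.853 = 0.05988 yr⁻¹.
Solving dM/dt = F₁ − kM with M(0) = M₀ gives M(t) = F₁/k + (M₀ − F₁/k)·e^(−kt).
F₁/k = 0.4315/0.05988 = 7.2066 kg/m²; kt = 0.05988 × 29.1 = 1.742, e^(−kt) = 0.1751.
M(29.1) = 7.2066 + (3.853 − 7.2066) × 0.1751 = 7.2066 − 0.5872 = 6.6194 kg/m².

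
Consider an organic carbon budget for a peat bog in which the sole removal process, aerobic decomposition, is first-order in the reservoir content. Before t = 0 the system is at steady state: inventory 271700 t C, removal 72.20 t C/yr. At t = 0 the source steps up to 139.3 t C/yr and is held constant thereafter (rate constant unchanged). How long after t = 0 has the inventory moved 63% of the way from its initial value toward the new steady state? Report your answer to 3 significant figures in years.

3740 yr

τ = M₀/F₀ = 271700/72.20 = 3763 yr.
The remaining gap fraction is e^(−t/τ); 63% covered ⇒ e^(−t/τ) = 0.370.
t = −τ ln(0.370) = 3763 × 0.9943 = 3742 yr.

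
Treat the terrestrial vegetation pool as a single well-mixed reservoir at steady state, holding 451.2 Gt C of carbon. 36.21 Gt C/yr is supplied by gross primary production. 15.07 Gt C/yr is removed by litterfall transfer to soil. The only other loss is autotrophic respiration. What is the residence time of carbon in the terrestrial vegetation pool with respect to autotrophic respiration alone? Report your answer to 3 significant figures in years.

21.3 yr

At steady state ΣF_in = ΣF_out.
ΣF_in = 36.210 Gt C/yr.
Autotrophic respiration flux = ΣF_in − (15.07) = 36.210 − 15.07 = 21.14 Gt C/yr.
τ = M / F = 451.2 / 21.14 = 21.34 yr.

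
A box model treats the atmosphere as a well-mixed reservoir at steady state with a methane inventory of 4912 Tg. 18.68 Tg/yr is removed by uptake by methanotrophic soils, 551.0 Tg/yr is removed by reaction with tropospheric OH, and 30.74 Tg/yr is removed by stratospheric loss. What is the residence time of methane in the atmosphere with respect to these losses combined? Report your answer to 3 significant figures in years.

8.18 yr

Total removal = 18.68 + 551.0 + 30.74 = 600.42 Tg/yr.
τ = M / ΣF_out = 4912 / 600.42 = 8.181 yr.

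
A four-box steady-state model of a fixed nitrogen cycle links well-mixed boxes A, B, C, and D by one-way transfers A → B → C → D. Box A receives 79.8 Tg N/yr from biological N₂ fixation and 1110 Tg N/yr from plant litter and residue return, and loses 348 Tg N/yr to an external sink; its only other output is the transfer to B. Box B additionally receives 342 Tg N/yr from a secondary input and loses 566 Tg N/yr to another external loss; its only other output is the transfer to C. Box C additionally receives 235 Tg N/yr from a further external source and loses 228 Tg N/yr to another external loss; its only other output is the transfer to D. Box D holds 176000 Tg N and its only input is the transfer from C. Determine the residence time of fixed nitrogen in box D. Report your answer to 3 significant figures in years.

Box A: F(A→B) = (79.8 + 1110) − 348 = 841.80 Tg N/yr.
Box B: F(B→C) = (841.80 + 342) − 566 = 617.80 Tg N/yr.
Box C: F(C→D) = (617.80 + 235) − 228 = 624.80 Tg N/yr.
Box D throughput = its input = 624.80 Tg N/yr; τ = 176000 / 624.80 = 281.7 yr.

282 yr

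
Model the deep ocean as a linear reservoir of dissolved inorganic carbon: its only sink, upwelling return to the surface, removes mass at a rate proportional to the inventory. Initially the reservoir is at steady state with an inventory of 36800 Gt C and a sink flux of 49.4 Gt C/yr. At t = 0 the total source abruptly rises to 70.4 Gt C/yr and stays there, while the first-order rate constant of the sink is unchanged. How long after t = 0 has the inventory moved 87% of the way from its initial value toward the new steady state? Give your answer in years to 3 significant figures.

1520 yr

τ = M₀/F₀ = 36800/49.4 = 744.9 yr.
The remaining gap fraction is e^(−t/τ); 87% covered ⇒ e^(−t/τ) = 0.130.
t = −τ ln(0.130) = 744.9 × 2.040 = 1520 yr.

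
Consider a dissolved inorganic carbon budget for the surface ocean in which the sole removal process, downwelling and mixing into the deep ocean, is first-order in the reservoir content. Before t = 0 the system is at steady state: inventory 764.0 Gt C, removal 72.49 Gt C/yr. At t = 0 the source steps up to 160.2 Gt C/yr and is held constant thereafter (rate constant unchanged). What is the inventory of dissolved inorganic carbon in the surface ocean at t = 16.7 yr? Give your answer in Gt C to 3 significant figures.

1500 Gt C

The sink rate constant is k = F₀/M₀ = 72.49/764.0 = 0.09488 yr⁻¹.
Solving dM/dt = F₁ − kM with M(0) = M₀ gives M(t) = F₁/k + (M₀ − F₁/k)·e^(−kt).
F₁/k = 160.2/0.09488 = 1688.4 Gt C; kt = 0.09488 × 16.7 = 1.585, e^(−kt) = 0.2050.
M(16.7) = 1688.4 + (764.0 − 1688.4) × 0.2050 = 1688.4 − 189.5 = 1498.9 Gt C.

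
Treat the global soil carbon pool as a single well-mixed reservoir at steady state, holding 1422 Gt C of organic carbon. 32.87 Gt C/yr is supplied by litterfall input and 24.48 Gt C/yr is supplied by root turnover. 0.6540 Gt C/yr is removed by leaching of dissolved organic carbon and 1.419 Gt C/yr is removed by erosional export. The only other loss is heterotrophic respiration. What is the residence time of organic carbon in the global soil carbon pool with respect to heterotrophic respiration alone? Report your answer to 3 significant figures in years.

25.7 yr

At steady state ΣF_in = ΣF_out.
ΣF_in = 32.87 + 24.48 = 57.350 Gt C/yr.
Heterotrophic respiration flux = ΣF_in − (0.6540 + 1.419) = 57.350 − 2.073 = 55.28 Gt C/yr.
τ = M / F = 1422 / 55.28 = 25.72 yr.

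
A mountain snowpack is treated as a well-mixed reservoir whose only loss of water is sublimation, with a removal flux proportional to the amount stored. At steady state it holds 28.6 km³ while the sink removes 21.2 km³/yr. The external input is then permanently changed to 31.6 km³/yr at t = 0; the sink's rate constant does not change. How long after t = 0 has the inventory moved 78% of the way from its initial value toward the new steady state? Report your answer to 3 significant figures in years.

τ = M₀/F₀ = 28.6/21.2 = 1.349 yr.
The remaining gap fraction is e^(−t/τ); 78% covered ⇒ e^(−t/τ) = 0.220.
t = −τ ln(0.220) = 1.349 × 1.514 = 2.043 yr.

2.04 yr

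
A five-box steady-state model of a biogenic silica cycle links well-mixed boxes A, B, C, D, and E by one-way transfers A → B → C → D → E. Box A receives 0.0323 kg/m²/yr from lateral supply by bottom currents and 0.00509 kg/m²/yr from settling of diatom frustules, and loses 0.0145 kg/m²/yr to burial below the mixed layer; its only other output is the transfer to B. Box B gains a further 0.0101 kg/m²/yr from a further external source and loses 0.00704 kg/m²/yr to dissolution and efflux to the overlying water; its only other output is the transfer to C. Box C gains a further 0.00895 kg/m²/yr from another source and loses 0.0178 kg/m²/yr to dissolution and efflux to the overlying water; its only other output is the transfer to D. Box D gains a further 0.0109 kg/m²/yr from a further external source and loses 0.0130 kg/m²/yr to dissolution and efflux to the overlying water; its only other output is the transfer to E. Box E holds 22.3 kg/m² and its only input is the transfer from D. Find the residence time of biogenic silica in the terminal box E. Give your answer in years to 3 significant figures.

1490 yr

Box A: F(A→B) = (0.0323 + 0.00509) − 0.0145 = 0.022890 kg/m²/yr.
Box B: F(B→C) = (0.022890 + 0.0101) − 0.00704 = 0.025950 kg/m²/yr.
Box C: F(C→D) = (0.025950 + 0.00895) − 0.0178 = 0.017100 kg/m²/yr.
Box D: F(D→E) = (0.017100 + 0.0109) − 0.0130 = 0.015000 kg/m²/yr.
Box E throughput = its input = 0.015000 kg/m²/yr; τ = 22.3 / 0.015000 = 1487 yr.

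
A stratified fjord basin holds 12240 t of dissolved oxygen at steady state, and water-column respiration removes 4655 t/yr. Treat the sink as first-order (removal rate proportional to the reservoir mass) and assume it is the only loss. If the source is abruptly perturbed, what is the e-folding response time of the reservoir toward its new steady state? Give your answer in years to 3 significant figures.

2.63 yr

For a linear reservoir the response time equals the residence time τ = M/F.
τ = 12240 / 4655 = 2.629 yr.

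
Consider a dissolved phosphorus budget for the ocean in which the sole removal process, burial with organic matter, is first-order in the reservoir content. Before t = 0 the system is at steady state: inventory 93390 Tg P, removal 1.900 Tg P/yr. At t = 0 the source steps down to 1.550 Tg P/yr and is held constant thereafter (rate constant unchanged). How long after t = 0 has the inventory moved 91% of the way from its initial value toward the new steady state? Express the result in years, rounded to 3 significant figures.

118000 yr

τ = M₀/F₀ = 93390/1.900 = 49150 yr.
The remaining gap fraction is e^(−t/τ); 91% covered ⇒ e^(−t/τ) = 0.0900.
t = −τ ln(0.0900) = 49150 × 2.408 = 118400 yr.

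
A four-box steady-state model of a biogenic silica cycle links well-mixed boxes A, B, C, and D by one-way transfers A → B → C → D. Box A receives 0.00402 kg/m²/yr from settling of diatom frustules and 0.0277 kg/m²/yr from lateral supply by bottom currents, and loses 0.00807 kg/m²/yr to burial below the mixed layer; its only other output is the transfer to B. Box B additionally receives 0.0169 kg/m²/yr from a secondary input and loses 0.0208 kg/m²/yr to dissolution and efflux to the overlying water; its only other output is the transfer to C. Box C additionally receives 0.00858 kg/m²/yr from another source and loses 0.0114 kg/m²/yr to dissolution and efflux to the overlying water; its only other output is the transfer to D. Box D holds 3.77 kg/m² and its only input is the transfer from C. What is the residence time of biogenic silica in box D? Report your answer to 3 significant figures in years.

Box A: F(A→B) = (0.00402 + 0.0277) − 0.00807 = 0.023650 kg/m²/yr.
Box B: F(B→C) = (0.023650 + 0.0169) − 0.0208 = 0.019750 kg/m²/yr.
Box C: F(C→D) = (0.019750 + 0.00858) − 0.0114 = 0.016930 kg/m²/yr.
Box D throughput = its input = 0.016930 kg/m²/yr; τ = 3.77 / 0.016930 = 222.7 yr.

223 yr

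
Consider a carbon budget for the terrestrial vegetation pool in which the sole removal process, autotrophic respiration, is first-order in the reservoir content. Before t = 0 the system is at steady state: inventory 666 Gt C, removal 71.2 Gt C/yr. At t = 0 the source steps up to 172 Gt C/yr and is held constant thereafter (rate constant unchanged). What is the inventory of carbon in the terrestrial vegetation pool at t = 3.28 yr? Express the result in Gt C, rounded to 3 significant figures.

The sink rate constant is k = F₀/M₀ = 71.2/666 = 0.1069 yr⁻¹.
Solving dM/dt = F₁ − kM with M(0) = M₀ gives M(t) = F₁/k + (M₀ − F₁/k)·e^(−kt).
F₁/k = 172/0.1069 = 1608.9 Gt C; kt = 0.1069 × 3.28 = 0.3507, e^(−kt) = 0.7042.
M(3.28) = 1608.9 + (666 − 1608.9) × 0.7042 = 1608.9 − 664.0 = 944.88 Gt C.

945 Gt C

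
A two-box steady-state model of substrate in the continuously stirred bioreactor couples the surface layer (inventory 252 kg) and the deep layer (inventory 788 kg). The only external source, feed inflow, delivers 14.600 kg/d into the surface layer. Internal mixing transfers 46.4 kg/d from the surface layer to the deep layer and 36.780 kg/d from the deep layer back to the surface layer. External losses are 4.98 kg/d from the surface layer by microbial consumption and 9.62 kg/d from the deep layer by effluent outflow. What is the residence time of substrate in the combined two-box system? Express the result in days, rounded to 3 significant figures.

71.2 d

For the system as a whole, the A↔B exchange is internal and contributes nothing to the throughput; only the external sinks remove mass.
M_total = 252 + 788 = 1040.0 kg.
ΣF_external_out = 4.98 + 9.62 = 14.600 kg/d.
τ = M_total / ΣF_ext = 1040.0 / 14.600 = 71.23 d.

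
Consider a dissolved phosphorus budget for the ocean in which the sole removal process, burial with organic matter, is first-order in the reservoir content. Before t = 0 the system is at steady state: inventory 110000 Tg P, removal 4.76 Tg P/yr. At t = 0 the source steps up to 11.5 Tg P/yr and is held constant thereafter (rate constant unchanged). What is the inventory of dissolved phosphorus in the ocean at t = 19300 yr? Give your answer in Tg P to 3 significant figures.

Residence time τ = M₀/F₀ = 23110 yr. The eventual steady state is M_∞ = M₀·(F₁/F₀) = 110000 × 11.5/4.76 = 265760 Tg P.
The anomaly ΔM(t) = M(t) − M_∞ decays as ΔM₀·e^(−t/τ) with ΔM₀ = 110000 − 265760 = −155800 Tg P.
At t = 19300 yr, e^(−t/τ) = e^(−0.8352) = 0.4338, so ΔM = −67570 Tg P and M = 265760 − 67570 = 198190 Tg P.

198000 Tg P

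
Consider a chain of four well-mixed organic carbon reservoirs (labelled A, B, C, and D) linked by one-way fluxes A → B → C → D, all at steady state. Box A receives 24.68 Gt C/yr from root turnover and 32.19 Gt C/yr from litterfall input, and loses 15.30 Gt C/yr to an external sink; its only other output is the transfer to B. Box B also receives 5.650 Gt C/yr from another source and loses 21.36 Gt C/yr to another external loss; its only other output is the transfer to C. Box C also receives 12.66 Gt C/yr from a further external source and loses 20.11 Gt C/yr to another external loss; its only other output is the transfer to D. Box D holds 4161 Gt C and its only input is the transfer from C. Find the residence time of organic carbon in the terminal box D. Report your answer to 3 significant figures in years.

226 yr

Box A: F(A→B) = (24.68 + 32.19) − 15.30 = 41.570 Gt C/yr.
Box B: F(B→C) = (41.570 + 5.650) − 21.36 = 25.860 Gt C/yr.
Box C: F(C→D) = (25.860 + 12.66) − 20.11 = 18.410 Gt C/yr.
Box D throughput = its input = 18.410 Gt C/yr; τ = 4161 / 18.410 = 226.0 yr.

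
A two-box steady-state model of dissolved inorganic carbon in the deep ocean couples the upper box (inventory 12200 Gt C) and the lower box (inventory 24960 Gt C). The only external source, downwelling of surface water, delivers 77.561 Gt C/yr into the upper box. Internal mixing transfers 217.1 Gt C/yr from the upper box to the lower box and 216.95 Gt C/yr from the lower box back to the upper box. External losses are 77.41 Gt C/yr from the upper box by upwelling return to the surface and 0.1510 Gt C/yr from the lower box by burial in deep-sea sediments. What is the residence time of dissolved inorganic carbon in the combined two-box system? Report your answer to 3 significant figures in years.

For the system as a whole, the A↔B exchange is internal and contributes nothing to the throughput; only the external sinks remove mass.
M_total = 12200 + 24960 = 37160 Gt C.
ΣF_external_out = 77.41 + 0.1510 = 77.561 Gt C/yr.
τ = M_total / ΣF_ext = 37160 / 77.561 = 479.1 yr.

479 yr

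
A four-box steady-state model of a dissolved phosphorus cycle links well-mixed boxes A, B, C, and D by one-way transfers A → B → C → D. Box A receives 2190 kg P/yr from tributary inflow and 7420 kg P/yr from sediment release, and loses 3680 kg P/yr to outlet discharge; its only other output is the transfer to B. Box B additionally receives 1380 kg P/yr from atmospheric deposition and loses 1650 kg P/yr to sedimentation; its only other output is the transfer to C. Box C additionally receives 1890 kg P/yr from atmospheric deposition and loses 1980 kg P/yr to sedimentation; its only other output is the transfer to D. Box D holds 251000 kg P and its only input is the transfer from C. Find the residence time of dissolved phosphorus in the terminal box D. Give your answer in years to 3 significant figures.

45.1 yr

Box A: F(A→B) = (2190 + 7420) − 3680 = 5930.0 kg P/yr.
Box B: F(B→C) = (5930.0 + 1380) − 1650 = 5660.0 kg P/yr.
Box C: F(C→D) = (5660.0 + 1890) − 1980 = 5570.0 kg P/yr.
Box D throughput = its input = 5570.0 kg P/yr; τ = 251000 / 5570.0 = 45.06 yr.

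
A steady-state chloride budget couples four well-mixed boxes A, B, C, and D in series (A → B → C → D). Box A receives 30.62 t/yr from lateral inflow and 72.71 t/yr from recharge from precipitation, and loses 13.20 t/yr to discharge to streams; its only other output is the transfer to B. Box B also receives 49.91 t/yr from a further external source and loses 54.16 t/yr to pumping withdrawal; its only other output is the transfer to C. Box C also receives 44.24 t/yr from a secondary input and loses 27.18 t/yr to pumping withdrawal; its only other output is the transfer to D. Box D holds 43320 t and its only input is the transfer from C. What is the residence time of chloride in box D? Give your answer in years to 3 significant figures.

Box A: F(A→B) = (30.62 + 72.71) − 13.20 = 90.130 t/yr.
Box B: F(B→C) = (90.130 + 49.91) − 54.16 = 85.880 t/yr.
Box C: F(C→D) = (85.880 + 44.24) − 27.18 = 102.94 t/yr.
Box D throughput = its input = 102.94 t/yr; τ = 43320 / 102.94 = 420.8 yr.

421 yr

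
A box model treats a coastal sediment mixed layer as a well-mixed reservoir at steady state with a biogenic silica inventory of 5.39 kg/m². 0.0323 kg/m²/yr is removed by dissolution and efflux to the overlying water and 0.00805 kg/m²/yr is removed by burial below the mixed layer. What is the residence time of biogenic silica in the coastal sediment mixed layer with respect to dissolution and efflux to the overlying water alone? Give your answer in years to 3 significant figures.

167 yr

Residence time with respect to a single sink: τ = M / F_sink.
τ = 5.39 / 0.0323 = 166.9 yr.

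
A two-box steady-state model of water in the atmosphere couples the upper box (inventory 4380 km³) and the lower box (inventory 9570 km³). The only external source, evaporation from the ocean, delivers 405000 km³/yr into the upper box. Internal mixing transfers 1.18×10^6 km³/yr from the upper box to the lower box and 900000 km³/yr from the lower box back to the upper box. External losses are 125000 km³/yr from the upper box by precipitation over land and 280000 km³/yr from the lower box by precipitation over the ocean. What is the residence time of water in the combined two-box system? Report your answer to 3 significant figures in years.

0.0344 yr

Treat the two boxes together as one reservoir: the mixing fluxes between them are internal recycling, so τ = ΣM / Σ(external losses).
M_total = 4380 + 9570 = 13950 km³.
ΣF_external_out = 125000 + 280000 = 405000 km³/yr.
τ = M_total / ΣF_ext = 13950 / 405000 = 0.03444 yr.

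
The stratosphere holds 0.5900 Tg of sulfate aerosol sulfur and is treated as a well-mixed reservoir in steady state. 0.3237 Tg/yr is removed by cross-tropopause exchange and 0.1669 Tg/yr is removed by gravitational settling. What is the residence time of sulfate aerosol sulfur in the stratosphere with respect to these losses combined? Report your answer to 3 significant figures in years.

1.20 yr

Total removal = 0.3237 + 0.1669 = 0.49060 Tg/yr.
τ = M / ΣF_out = 0.5900 / 0.49060 = 1.203 yr.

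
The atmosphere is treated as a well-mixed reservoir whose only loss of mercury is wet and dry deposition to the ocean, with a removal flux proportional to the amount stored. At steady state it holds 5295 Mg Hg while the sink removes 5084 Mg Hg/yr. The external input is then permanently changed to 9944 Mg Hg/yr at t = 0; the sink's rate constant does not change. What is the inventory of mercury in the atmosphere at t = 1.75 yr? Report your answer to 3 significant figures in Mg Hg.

τ = M₀/F₀ = 5295/5084 = 1.042 yr; rate constant k = 1/τ.
New steady state M_∞ = F₁/k = F₁·τ = 9944 × 1.042 = 10357 Mg Hg.
M(t) = M_∞ + (M₀ − M_∞)·e^(−t/τ); t/τ = 1.75/1.042 = 1.680, so e^(−t/τ) = 0.1863.
M(t) = 10357 − 5062 × 0.1863 = 9413.6 Mg Hg.

9410 Mg Hg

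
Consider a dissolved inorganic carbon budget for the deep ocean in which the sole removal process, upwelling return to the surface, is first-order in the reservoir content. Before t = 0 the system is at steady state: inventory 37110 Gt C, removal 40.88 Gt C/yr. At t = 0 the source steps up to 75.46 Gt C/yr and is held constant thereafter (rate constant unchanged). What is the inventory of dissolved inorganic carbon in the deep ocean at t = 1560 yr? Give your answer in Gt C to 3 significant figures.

Residence time τ = M₀/F₀ = 907.8 yr. The eventual steady state is M_∞ = M₀·(F₁/F₀) = 37110 × 75.46/40.88 = 68501 Gt C.
The anomaly ΔM(t) = M(t) − M_∞ decays as ΔM₀·e^(−t/τ) with ΔM₀ = 37110 − 68501 = −31390 Gt C.
At t = 1560 yr, e^(−t/τ) = e^(−1.718) = 0.1793, so ΔM = −5630 Gt C and M = 68501 − 5630 = 62871 Gt C.

62900 Gt C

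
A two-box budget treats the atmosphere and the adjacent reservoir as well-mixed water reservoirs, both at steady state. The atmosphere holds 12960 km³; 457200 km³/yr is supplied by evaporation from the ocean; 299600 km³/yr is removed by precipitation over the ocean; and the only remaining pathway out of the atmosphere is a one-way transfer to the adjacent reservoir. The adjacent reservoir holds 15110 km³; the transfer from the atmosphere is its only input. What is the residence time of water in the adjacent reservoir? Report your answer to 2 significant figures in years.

Balance the atmosphere: ΣF_in = 457200 km³/yr.
Transfer to the adjacent reservoir = ΣF_in − (299600) = 157600 km³/yr.
At steady state the output of the adjacent reservoir equals its input, 157600 km³/yr.
τ = M / F = 15110 / 157600 = 0.09588 yr.

0.096 yr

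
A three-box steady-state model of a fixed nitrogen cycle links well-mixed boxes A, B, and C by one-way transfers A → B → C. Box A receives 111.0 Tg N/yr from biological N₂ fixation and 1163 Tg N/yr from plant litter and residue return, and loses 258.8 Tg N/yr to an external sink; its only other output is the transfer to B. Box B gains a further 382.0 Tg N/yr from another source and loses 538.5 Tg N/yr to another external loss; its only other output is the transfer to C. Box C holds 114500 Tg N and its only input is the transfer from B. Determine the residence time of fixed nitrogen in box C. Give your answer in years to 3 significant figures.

133 yr

Box A: F(A→B) = (111.0 + 1163) − 258.8 = 1015.2 Tg N/yr.
Box B: F(B→C) = (1015.2 + 382.0) − 538.5 = 858.70 Tg N/yr.
Box C throughput = its input = 858.70 Tg N/yr; τ = 114500 / 858.70 = 133.3 yr.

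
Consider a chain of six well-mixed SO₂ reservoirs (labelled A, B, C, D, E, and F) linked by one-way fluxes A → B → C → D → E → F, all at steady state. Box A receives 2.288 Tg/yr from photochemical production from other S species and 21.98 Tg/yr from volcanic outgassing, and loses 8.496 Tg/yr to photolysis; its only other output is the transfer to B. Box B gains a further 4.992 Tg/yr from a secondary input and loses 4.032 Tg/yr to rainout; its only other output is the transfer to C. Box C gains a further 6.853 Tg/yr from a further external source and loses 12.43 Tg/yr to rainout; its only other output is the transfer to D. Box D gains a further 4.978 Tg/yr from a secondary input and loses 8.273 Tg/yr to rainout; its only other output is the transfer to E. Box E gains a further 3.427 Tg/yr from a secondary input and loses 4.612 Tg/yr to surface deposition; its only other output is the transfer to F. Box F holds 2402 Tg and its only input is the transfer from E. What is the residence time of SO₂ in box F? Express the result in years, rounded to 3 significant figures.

360 yr

Box A: F(A→B) = (2.288 + 21.98) − 8.496 = 15.772 Tg/yr.
Box B: F(B→C) = (15.772 + 4.992) − 4.032 = 16.732 Tg/yr.
Box C: F(C→D) = (16.732 + 6.853) − 12.43 = 11.155 Tg/yr.
Box D: F(D→E) = (11.155 + 4.978) − 8.273 = 7.8600 Tg/yr.
Box E: F(E→F) = (7.8600 + 3.427) − 4.612 = 6.6750 Tg/yr.
Box F throughput = its input = 6.6750 Tg/yr; τ = 2402 / 6.6750 = 359.9 yr.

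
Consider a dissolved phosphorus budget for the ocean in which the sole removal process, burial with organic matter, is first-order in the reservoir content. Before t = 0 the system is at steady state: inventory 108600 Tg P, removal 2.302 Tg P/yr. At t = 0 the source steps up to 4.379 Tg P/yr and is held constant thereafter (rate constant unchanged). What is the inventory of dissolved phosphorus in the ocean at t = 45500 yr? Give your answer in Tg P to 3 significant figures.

The sink rate constant is k = F₀/M₀ = 2.302/108600 = 2.120×10^-5 yr⁻¹.
Solving dM/dt = F₁ − kM with M(0) = M₀ gives M(t) = F₁/k + (M₀ − F₁/k)·e^(−kt).
F₁/k = 4.379/2.120×10^-5 = 206590 Tg P; kt = 2.120×10^-5 × 45500 = 0.9645, e^(−kt) = 0.3812.
M(45500) = 206590 + (108600 − 206590) × 0.3812 = 206590 − 37350 = 169230 Tg P.

169000 Tg P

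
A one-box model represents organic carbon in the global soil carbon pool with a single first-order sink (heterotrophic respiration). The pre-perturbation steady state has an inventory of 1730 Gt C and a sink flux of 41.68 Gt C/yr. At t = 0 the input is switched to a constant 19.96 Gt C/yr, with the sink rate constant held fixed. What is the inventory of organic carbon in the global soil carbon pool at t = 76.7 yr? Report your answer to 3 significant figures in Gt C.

The sink rate constant is k = F₀/M₀ = 41.68/1730 = 0.02409 yr⁻¹.
Solving dM/dt = F₁ − kM with M(0) = M₀ gives M(t) = F₁/k + (M₀ − F₁/k)·e^(−kt).
F₁/k = 19.96/0.02409 = 828.47 Gt C; kt = 0.02409 × 76.7 = 1.848, e^(−kt) = 0.1576.
M(76.7) = 828.47 + (1730 − 828.47) × 0.1576 = 828.47 + 142.1 = 970.53 Gt C.

971 Gt C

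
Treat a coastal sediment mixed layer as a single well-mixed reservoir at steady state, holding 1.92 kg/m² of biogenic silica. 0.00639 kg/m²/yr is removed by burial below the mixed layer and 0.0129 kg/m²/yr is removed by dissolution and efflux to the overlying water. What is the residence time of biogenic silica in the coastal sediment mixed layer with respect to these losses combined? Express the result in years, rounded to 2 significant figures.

100 yr

Total removal = 0.006390 + 0.01290 = 0.019290 kg/m²/yr.
τ = M / ΣF_out = 1.92 / 0.019290 = 99.53 yr.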